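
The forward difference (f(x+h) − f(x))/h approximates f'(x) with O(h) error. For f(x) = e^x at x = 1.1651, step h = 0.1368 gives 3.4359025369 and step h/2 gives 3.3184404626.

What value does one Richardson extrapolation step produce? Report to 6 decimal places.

Leading term ∝ h^1; use weight 2 = 2^1.
Numerator 2 × A(h/2) − A(h) = 2 × 3.3184404626 − 3.4359025369 = 3.2009783883
Denominator 2 − 1 = 1.
Extrapolated: 3.2009783883 / 1 = 3.2009783883
Shift from A(h/2): −0.1174620743.

3.200978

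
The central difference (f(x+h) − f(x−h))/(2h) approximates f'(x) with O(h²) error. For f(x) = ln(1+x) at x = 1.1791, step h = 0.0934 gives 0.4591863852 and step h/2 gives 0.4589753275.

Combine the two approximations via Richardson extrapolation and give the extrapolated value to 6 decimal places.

r = 2: numerator weight 4, denominator 3.
Weighted: 1.8359013100 − 0.4591863852 = 1.3767149248
Denominator 4 − 1 = 3.
So the Richardson estimate is 0.4589049749.
Gap between inputs: 2.111e-04; correction applied: −0.0000703526.

0.458905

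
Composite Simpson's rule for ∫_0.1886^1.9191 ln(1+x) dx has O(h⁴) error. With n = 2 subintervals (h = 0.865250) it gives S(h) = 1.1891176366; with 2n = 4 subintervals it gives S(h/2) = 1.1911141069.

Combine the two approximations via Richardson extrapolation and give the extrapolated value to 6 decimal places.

Method order is 4; weight 2^4 = 16.
A(h/2) − A(h) = 1.1911141069 − 1.1891176366 = 0.0019964703
Divide by 2^4 − 1 = 15: 0.0019964703/15 = 0.0001330980
R = 1.1911141069 + 0.0001330980 = 1.1912472049

1.191247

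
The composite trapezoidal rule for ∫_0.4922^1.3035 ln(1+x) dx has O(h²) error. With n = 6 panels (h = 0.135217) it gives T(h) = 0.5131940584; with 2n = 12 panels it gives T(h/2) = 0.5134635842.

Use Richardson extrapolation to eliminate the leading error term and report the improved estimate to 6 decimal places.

Leading term ∝ h^2; use weight 4 = 2^2.
Numerator 4 × A(h/2) − A(h) = 4 × 0.5134635842 − 0.5131940584 = 1.5406602784
(4 × 0.5134635842 − 0.5131940584)/(4 − 1) = 0.5135534261
Shift from A(h/2): +0.0000898419.

0.513553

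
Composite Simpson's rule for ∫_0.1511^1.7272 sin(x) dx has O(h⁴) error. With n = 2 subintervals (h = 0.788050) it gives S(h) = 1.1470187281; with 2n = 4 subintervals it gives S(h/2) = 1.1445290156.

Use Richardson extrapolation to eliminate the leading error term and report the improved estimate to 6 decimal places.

r = 4: numerator weight 16, denominator 15.
16·1.1445290156 = 18.3124642496; 18.3124642496 − 1.1470187281 = 17.1654455215
Divide by 2^4 − 1 = 15.
Extrapolated: 17.1654455215 / 15 = 1.1443630348

1.144363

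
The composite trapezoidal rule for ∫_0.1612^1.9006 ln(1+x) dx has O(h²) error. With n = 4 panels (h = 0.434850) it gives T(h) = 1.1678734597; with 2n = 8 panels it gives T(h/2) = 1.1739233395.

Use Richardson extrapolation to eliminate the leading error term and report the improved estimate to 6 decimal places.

1.175940

Error is O(h^2); halving h shrinks it by 2^2 = 4.
4·1.1739233395 − 1.1678734597 = 3.5278198983
Extrapolated: 3.5278198983 / 3 = 1.1759399661
Shift from A(h/2): +0.0020166266.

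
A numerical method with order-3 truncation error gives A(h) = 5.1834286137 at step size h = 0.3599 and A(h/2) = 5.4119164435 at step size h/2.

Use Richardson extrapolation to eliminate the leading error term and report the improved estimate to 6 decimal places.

With r = 3 the leading error scales as h^3, so the weight is 2^3 = 8.
8 × 5.4119164435 = 43.2953315480; 43.2953315480 − 5.1834286137 = 38.1119029343
38.1119029343 ÷ 7 = 5.4445575620
Correction |R − A(h/2)| = 3.264e-02; gap |A(h/2) − A(h)| = 2.285e-01.

5.444558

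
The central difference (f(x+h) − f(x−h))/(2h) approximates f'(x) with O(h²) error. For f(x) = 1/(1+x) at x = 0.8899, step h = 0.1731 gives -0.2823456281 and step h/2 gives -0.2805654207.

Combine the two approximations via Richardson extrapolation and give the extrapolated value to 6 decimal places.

r = 2, so 2^r = 4.
2^2×A(h/2) = -1.1222616828; minus A(h) gives -0.8399160547.
(-0.8399160547) ÷ 3 = -0.2799720182

-0.279972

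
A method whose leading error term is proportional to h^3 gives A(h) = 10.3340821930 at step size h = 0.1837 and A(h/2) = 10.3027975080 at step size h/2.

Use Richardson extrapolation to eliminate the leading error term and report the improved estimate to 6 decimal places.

r = 3: numerator weight 8, denominator 7.
A(h/2) − A(h) = 10.3027975080 − 10.3340821930 = -0.0312846850
Divide by 2^3 − 1 = 7: (-0.0312846850)/7 = -0.0044692407
R = 10.3027975080 − 0.0044692407 = 10.2983282673

10.298328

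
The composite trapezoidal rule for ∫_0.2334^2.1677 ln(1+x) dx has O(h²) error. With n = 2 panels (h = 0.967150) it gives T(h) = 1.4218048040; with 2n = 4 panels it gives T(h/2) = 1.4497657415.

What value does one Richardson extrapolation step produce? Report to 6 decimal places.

r = 2, so 2^r = 4.
Weighted: 5.7990629660 − 1.4218048040 = 4.3772581620
R = 4.3772581620/3 = 1.4590860540

1.459086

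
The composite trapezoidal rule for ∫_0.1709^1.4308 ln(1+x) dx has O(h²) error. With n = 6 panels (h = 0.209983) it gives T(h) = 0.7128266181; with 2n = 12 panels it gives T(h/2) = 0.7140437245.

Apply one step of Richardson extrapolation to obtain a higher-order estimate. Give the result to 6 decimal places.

0.714449

r = 2: numerator weight 4, denominator 3.
4 × 0.7140437245 − 0.7128266181 = 2.1433482799
Divide by 2^2 − 1 = 3.
Result: 0.7144494266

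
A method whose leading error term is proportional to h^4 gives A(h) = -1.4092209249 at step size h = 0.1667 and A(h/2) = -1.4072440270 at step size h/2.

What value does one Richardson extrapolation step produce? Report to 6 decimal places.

Order 4 gives 2^r = 16 and 2^r − 1 = 15.
16*(-1.4072440270) = -22.5159044320; subtract (-1.4092209249) → -21.1066835071
(-21.1066835071) ÷ 15 = -1.4071122338
Correction |R − A(h/2)| = 1.318e-04; gap |A(h/2) − A(h)| = 1.977e-03.

-1.407112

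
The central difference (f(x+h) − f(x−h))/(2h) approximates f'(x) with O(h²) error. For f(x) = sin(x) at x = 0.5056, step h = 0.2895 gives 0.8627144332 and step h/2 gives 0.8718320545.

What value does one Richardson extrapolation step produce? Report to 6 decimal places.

0.874871

r = 2: numerator weight 4, denominator 3.
4 × 0.8718320545 − 0.8627144332 = 2.6246137848
(4 × 0.8718320545 − 0.8627144332)/(4 − 1) = 0.8748712616
Gap between inputs: 9.118e-03; correction applied: +0.0030392071.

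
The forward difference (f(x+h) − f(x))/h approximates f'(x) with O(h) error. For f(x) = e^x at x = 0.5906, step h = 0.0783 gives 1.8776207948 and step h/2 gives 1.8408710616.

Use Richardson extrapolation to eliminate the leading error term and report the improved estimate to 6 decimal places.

Error is O(h^1); halving h shrinks it by 2^1 = 2.
2^1*A(h/2) = 3.6817421232; minus A(h) gives 1.8041213284.
Divide by 2^1 − 1 = 1.
(2*1.8408710616 − 1.8776207948)/(2 − 1) = 1.8041213284

1.804121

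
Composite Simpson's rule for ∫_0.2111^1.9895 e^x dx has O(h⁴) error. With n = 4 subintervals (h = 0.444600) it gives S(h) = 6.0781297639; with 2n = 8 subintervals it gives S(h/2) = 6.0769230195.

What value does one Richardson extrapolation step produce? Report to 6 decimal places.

Error is O(h^4); halving h shrinks it by 2^4 = 16.
Difference of the inputs: 6.0769230195 − 6.0781297639 = -0.0012067444
Divide by 2^4 − 1 = 15: (-0.0012067444)/15 = -0.0000804496
R = A(h/2) + (A(h/2) − A(h))/15 = 6.0769230195 − 0.0000804496 = 6.0768425699
Gap between inputs: 1.207e-03; correction applied: −0.0000804496.

6.076843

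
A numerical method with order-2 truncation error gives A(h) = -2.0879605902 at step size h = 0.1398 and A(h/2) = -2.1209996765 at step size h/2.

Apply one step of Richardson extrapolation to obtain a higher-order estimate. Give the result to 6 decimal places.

Order 2 gives 2^r = 4 and 2^r − 1 = 3.
4 × (-2.1209996765) = -8.4839987060; subtract (-2.0879605902) → -6.3960381158
R = (-6.3960381158)/3 = -2.1320127053

-2.132013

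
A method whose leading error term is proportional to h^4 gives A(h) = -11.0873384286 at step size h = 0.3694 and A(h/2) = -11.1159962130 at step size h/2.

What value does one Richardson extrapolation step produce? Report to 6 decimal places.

-11.117907

r = 4: numerator weight 16, denominator 15.
16 × (-11.1159962130) = -177.8559394080; (-177.8559394080) − (-11.0873384286) = -166.7686009794
Denominator 16 − 1 = 15.
Result: -11.1179067320
Correction |R − A(h/2)| = 1.911e-03; gap |A(h/2) − A(h)| = 2.866e-02.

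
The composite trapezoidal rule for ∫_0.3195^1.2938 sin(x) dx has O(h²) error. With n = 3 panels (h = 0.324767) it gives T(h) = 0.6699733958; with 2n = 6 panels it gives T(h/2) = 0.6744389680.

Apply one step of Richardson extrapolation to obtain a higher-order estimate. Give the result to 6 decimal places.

Error is O(h^2); halving h shrinks it by 2^2 = 4.
2^2·A(h/2) = 2.6977558720; minus A(h) gives 2.0277824762.
Divide by 2^2 − 1 = 3.
(4·0.6744389680 − 0.6699733958)/(4 − 1) = 0.6759274921
Gap between inputs: 4.466e-03; correction applied: +0.0014885241.

0.675927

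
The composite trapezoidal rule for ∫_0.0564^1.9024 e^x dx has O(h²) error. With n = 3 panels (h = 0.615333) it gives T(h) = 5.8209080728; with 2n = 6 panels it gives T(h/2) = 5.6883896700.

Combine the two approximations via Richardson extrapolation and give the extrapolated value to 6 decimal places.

5.644217

Method order is 2; weight 2^2 = 4.
Weighted: 22.7535586800 − 5.8209080728 = 16.9326506072
Divide by 2^2 − 1 = 3.
R = 16.9326506072/3 = 5.6442168691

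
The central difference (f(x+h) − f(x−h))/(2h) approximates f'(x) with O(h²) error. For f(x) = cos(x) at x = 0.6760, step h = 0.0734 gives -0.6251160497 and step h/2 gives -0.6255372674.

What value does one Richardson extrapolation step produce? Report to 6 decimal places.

-0.625678

With r = 2 the leading error scales as h^2, so the weight is 2^2 = 4.
Numerator 4 × A(h/2) − A(h) = 4 × (-0.6255372674) − (-0.6251160497) = -1.8770330199
Denominator 4 − 1 = 3.
Result: -0.6256776733
Correction |R − A(h/2)| = 1.404e-04; gap |A(h/2) − A(h)| = 4.212e-04.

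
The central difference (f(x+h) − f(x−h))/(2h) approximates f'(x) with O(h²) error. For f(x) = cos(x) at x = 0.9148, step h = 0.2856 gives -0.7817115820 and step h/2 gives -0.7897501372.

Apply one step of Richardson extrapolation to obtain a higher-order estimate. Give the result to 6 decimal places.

-0.792430

Method order is 2; weight 2^2 = 4.
4*(-0.7897501372) = -3.1590005488; subtract (-0.7817115820) → -2.3772889668
(4*(-0.7897501372) − (-0.7817115820))/(4 − 1) = -0.7924296556
Shift from A(h/2): −0.0026795184.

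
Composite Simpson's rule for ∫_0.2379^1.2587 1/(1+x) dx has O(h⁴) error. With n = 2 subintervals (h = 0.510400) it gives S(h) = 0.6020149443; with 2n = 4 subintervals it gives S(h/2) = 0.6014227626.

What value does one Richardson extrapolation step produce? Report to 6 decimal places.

Order 4 gives 2^r = 16 and 2^r − 1 = 15.
16*0.6014227626 − 0.6020149443 = 9.0207492573
9.0207492573 ÷ 15 = 0.6013832838
Gap between inputs: 5.922e-04; correction applied: −0.0000394788.

0.601383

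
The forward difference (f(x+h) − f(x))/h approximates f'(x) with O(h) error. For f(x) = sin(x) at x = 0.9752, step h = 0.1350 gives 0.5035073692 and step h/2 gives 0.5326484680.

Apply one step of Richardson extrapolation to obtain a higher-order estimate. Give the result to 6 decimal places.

0.561790

Order 1 gives 2^r = 2 and 2^r − 1 = 1.
Top: 2(0.5326484680) − (0.5035073692) = 0.5617895668
Denominator 2 − 1 = 1.
Extrapolated: 0.5617895668 / 1 = 0.5617895668
Correction |R − A(h/2)| = 2.914e-02; gap |A(h/2) − A(h)| = 2.914e-02.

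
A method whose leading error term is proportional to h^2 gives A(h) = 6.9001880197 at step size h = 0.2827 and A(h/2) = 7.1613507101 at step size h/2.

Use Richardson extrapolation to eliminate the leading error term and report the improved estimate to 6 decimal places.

7.248405

The method has order 2: 2^2 = 4.
4·7.1613507101 − 6.9001880197 = 21.7452148207
Extrapolated: 21.7452148207 / 3 = 7.2484049402
Shift from A(h/2): +0.0870542301.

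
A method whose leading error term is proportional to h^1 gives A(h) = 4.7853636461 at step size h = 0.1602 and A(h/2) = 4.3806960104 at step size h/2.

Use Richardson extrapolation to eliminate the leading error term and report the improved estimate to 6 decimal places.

3.976028

r = 1, so 2^r = 2.
Weighted: 8.7613920208 − 4.7853636461 = 3.9760283747
Extrapolated: 3.9760283747 / 1 = 3.9760283747
Shift from A(h/2): −0.4046676357.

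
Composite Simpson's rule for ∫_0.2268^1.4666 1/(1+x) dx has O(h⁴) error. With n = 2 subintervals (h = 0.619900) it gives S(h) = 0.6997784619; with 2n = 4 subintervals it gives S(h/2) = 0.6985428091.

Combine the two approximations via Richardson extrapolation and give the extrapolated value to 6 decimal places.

0.698460

Leading term ∝ h^4; use weight 16 = 2^4.
Weighted: 11.1766849456 − 0.6997784619 = 10.4769064837
Denominator 16 − 1 = 15.
10.4769064837 ÷ 15 = 0.6984604322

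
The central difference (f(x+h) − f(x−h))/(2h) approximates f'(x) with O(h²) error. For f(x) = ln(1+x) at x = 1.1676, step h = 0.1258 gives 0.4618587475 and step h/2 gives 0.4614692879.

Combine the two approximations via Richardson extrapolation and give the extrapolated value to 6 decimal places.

Leading term ∝ h^2; use weight 4 = 2^2.
4*0.4614692879 − 0.4618587475 = 1.3840184041
Divide by 2^2 − 1 = 3.
1.3840184041 ÷ 3 = 0.4613394680
Correction |R − A(h/2)| = 1.298e-04; gap |A(h/2) − A(h)| = 3.895e-04.

0.461339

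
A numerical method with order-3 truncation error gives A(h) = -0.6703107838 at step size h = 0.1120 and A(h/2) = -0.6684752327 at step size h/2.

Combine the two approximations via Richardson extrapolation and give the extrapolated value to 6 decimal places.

Method order is 3; weight 2^3 = 8.
Top: 8(-0.6684752327) − (-0.6703107838) = -4.6774910778
Divide by 2^3 − 1 = 7.
(8·(-0.6684752327) − (-0.6703107838))/(8 − 1) = -0.6682130111

-0.668213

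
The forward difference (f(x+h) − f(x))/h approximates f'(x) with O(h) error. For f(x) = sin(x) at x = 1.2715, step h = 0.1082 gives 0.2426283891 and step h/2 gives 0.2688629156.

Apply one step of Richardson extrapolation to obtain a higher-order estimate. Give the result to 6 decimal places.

Leading term ∝ h^1; use weight 2 = 2^1.
Weighted: 0.5377258312 − 0.2426283891 = 0.2950974421
Divide by 2^1 − 1 = 1.
R = 0.2950974421/1 = 0.2950974421

0.295097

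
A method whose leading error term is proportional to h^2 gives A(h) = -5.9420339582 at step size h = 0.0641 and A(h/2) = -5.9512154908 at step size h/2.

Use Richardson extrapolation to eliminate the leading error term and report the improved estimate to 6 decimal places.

Error is O(h^2); halving h shrinks it by 2^2 = 4.
Numerator 4 × A(h/2) − A(h) = 4 × (-5.9512154908) − (-5.9420339582) = -17.8628280050
(-17.8628280050) ÷ 3 = -5.9542760017

-5.954276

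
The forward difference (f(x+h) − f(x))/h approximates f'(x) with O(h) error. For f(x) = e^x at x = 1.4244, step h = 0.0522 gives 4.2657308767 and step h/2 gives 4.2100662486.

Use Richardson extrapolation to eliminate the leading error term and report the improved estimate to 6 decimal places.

4.154402

Order 1 gives 2^r = 2 and 2^r − 1 = 1.
2×4.2100662486 − 4.2657308767 = 4.1544016205
4.1544016205 ÷ 1 = 4.1544016205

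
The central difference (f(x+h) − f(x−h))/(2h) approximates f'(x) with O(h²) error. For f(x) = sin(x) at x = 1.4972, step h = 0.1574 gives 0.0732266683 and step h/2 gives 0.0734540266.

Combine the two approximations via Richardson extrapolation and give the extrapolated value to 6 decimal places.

0.073530

Order 2 gives 2^r = 4 and 2^r − 1 = 3.
Weighted: 0.2938161064 − 0.0732266683 = 0.2205894381
Denominator 4 − 1 = 3.
Extrapolated: 0.2205894381 / 3 = 0.0735298127
Gap between inputs: 2.274e-04; correction applied: +0.0000757861.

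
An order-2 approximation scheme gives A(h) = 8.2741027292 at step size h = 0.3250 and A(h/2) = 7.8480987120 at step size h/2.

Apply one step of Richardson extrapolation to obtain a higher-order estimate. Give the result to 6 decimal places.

Error is O(h^2); halving h shrinks it by 2^2 = 4.
Difference of the inputs: 7.8480987120 − 8.2741027292 = -0.4260040172
Correction (A(h/2) − A(h))/(4 − 1) = (-0.4260040172)/3 = -0.1420013391
R = A(h/2) + (A(h/2) − A(h))/3 = 7.8480987120 − 0.1420013391 = 7.7060973729

7.706097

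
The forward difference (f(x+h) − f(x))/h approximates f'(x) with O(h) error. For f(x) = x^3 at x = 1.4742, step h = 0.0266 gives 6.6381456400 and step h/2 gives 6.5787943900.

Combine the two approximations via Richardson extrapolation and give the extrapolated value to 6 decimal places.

6.519443

Order 1 gives 2^r = 2 and 2^r − 1 = 1.
Difference of the inputs: 6.5787943900 − 6.6381456400 = -0.0593512500
Divide by 2^1 − 1 = 1: (-0.0593512500)/1 = -0.0593512500
R = A(h/2) + (A(h/2) − A(h))/1 = 6.5787943900 − 0.0593512500 = 6.5194431400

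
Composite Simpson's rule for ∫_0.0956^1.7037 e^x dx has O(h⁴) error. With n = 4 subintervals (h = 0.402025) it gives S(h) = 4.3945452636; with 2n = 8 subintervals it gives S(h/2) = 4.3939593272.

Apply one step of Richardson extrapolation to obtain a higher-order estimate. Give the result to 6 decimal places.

With r = 4 the leading error scales as h^4, so the weight is 2^4 = 16.
16 × 4.3939593272 − 4.3945452636 = 65.9088039716
R = 65.9088039716/15 = 4.3939202648
Shift from A(h/2): −0.0000390624.

4.393920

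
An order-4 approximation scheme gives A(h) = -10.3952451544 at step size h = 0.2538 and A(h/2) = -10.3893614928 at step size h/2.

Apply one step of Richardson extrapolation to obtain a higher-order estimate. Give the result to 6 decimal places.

-10.388969

The method has order 4: 2^4 = 16.
16 × (-10.3893614928) = -166.2297838848; (-166.2297838848) − (-10.3952451544) = -155.8345387304
Extrapolated: (-155.8345387304) / 15 = -10.3889692487
Correction |R − A(h/2)| = 3.922e-04; gap |A(h/2) − A(h)| = 5.884e-03.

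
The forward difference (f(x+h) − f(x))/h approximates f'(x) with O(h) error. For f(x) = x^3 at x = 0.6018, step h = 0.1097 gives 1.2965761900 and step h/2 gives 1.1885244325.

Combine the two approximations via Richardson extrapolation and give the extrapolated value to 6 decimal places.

1.080473

The method has order 1: 2^1 = 2.
2·1.1885244325 = 2.3770488650; 2.3770488650 − 1.2965761900 = 1.0804726750
Divide by 2^1 − 1 = 1.
R = 1.0804726750/1 = 1.0804726750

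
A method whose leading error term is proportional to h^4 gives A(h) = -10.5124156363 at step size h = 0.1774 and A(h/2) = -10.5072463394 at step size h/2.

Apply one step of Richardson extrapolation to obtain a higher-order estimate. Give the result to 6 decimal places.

Method order is 4; weight 2^4 = 16.
A(h/2) − A(h) = -10.5072463394 − (-10.5124156363) = 0.0051692969
Correction (A(h/2) − A(h))/(16 − 1) = 0.0051692969/15 = 0.0003446198
R = A(h/2) + (A(h/2) − A(h))/15 = -10.5072463394 + 0.0003446198 = -10.5069017196
Correction |R − A(h/2)| = 3.446e-04; gap |A(h/2) − A(h)| = 5.169e-03.

-10.506902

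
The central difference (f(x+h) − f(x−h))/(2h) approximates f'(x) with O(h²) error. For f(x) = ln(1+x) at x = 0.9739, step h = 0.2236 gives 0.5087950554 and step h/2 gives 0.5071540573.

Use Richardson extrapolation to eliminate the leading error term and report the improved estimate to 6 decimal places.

Leading term ∝ h^2; use weight 4 = 2^2.
2^2 × A(h/2) = 2.0286162292; minus A(h) gives 1.5198211738.
Denominator 4 − 1 = 3.
Result: 0.5066070579

0.506607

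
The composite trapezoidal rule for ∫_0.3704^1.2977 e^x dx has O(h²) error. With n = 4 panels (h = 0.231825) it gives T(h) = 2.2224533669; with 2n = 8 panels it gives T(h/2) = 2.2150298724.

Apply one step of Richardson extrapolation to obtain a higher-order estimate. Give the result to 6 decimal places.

2.212555

With r = 2 the leading error scales as h^2, so the weight is 2^2 = 4.
4×2.2150298724 = 8.8601194896; 8.8601194896 − 2.2224533669 = 6.6376661227
Denominator 4 − 1 = 3.
Result: 2.2125553742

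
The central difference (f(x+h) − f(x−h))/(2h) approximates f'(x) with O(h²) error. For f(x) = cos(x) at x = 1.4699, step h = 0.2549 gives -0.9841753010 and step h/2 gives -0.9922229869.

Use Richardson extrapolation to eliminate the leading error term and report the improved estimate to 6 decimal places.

r = 2, so 2^r = 4.
A(h/2) − A(h) = -0.9922229869 − (-0.9841753010) = -0.0080476859
Correction (A(h/2) − A(h))/(4 − 1) = (-0.0080476859)/3 = -0.0026825620
R = -0.9922229869 − 0.0026825620 = -0.9949055489

-0.994906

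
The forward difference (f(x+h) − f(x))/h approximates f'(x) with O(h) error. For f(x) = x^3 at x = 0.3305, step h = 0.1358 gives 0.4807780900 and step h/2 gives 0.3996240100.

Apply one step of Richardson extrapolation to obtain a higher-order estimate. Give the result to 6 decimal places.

Method order is 1; weight 2^1 = 2.
2*0.3996240100 = 0.7992480200; subtract 0.4807780900 → 0.3184699300
Extrapolated: 0.3184699300 / 1 = 0.3184699300

0.318470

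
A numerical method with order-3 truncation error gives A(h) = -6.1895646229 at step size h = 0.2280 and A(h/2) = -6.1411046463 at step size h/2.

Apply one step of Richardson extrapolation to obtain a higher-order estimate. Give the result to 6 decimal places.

-6.134182

r = 3, so 2^r = 8.
Weighted: (-49.1288371704) − (-6.1895646229) = -42.9392725475
(8*(-6.1411046463) − (-6.1895646229))/(8 − 1) = -6.1341817925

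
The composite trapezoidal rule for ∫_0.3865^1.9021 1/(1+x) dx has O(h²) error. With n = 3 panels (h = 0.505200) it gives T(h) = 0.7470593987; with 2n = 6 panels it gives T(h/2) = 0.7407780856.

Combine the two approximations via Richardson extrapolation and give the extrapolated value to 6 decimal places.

0.738684

With r = 2 the leading error scales as h^2, so the weight is 2^2 = 4.
Top: 4(0.7407780856) − (0.7470593987) = 2.2160529437
R = 2.2160529437/3 = 0.7386843146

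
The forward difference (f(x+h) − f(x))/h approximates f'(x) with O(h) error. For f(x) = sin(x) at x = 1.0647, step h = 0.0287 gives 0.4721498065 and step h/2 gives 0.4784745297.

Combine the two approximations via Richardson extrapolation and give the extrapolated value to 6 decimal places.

0.484799

Method order is 1; weight 2^1 = 2.
Difference of the inputs: 0.4784745297 − 0.4721498065 = 0.0063247232
Correction (A(h/2) − A(h))/(2 − 1) = 0.0063247232/1 = 0.0063247232
R = 0.4784745297 + 0.0063247232 = 0.4847992529
Shift from A(h/2): +0.0063247232.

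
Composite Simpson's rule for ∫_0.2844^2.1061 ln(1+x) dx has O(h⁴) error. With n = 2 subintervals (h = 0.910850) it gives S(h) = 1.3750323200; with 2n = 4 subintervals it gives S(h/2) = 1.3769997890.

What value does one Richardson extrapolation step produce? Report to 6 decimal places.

Method order is 4; weight 2^4 = 16.
16*1.3769997890 = 22.0319966240; subtract 1.3750323200 → 20.6569643040
20.6569643040 ÷ 15 = 1.3771309536
Shift from A(h/2): +0.0001311646.

1.377131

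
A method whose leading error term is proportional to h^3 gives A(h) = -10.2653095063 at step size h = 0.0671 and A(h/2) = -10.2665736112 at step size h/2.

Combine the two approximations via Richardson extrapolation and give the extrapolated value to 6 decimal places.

-10.266754

Leading term ∝ h^3; use weight 8 = 2^3.
8·(-10.2665736112) − (-10.2653095063) = -71.8672793833
(-71.8672793833) ÷ 7 = -10.2667541976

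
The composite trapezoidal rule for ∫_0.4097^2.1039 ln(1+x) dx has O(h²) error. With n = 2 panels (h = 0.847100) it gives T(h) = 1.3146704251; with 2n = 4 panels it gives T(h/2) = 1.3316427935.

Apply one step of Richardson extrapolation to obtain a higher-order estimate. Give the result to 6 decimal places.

1.337300

Error is O(h^2); halving h shrinks it by 2^2 = 4.
Weighted: 5.3265711740 − 1.3146704251 = 4.0119007489
Divide by 2^2 − 1 = 3.
Result: 1.3373002496
Gap between inputs: 1.697e-02; correction applied: +0.0056574561.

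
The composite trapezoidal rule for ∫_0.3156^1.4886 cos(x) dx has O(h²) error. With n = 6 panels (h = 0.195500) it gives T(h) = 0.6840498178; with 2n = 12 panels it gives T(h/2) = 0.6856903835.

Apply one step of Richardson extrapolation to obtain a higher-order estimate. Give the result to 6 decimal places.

0.686237

Error is O(h^2); halving h shrinks it by 2^2 = 4.
4*0.6856903835 − 0.6840498178 = 2.0587117162
R = 2.0587117162/3 = 0.6862372387
Gap between inputs: 1.641e-03; correction applied: +0.0005468552.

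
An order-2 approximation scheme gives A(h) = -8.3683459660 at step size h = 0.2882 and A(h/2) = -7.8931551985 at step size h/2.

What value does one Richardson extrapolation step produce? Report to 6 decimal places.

Method order is 2; weight 2^2 = 4.
A(h/2) − A(h) = -7.8931551985 − (-8.3683459660) = 0.4751907675
Correction (A(h/2) − A(h))/(4 − 1) = 0.4751907675/3 = 0.1583969225
R = -7.8931551985 + 0.1583969225 = -7.7347582760

-7.734758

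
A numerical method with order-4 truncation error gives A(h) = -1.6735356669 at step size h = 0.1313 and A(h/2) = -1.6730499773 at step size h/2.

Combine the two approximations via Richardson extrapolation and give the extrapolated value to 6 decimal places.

Error is O(h^4); halving h shrinks it by 2^4 = 16.
16*(-1.6730499773) = -26.7687996368; subtract (-1.6735356669) → -25.0952639699
(16*(-1.6730499773) − (-1.6735356669))/(16 − 1) = -1.6730175980
Correction |R − A(h/2)| = 3.238e-05; gap |A(h/2) − A(h)| = 4.857e-04.

-1.673018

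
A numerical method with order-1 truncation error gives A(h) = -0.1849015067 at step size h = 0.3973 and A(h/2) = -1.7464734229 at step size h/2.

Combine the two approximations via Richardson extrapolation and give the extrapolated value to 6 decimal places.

-3.308045

r = 1: numerator weight 2, denominator 1.
2×(-1.7464734229) = -3.4929468458; subtract (-0.1849015067) → -3.3080453391
Extrapolated: (-3.3080453391) / 1 = -3.3080453391
Shift from A(h/2): −1.5615719162.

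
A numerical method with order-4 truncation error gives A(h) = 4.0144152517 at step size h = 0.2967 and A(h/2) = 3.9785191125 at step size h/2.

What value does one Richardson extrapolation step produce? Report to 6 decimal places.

3.976126

Method order is 4; weight 2^4 = 16.
Weighted: 63.6563058000 − 4.0144152517 = 59.6418905483
59.6418905483 ÷ 15 = 3.9761260366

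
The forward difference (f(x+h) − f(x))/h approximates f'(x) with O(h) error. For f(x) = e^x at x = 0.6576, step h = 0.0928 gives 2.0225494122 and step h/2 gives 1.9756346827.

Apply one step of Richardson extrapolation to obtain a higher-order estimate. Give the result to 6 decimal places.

1.928720

r = 1, so 2^r = 2.
2×1.9756346827 = 3.9512693654; subtract 2.0225494122 → 1.9287199532
Denominator 2 − 1 = 1.
1.9287199532 ÷ 1 = 1.9287199532
Gap between inputs: 4.691e-02; correction applied: −0.0469147295.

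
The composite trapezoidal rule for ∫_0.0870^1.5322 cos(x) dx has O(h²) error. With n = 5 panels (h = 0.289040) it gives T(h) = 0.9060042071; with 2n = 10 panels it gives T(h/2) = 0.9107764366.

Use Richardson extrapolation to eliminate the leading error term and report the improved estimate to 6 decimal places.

0.912367

Method order is 2; weight 2^2 = 4.
2^2*A(h/2) = 3.6431057464; minus A(h) gives 2.7371015393.
Denominator 4 − 1 = 3.
R = 2.7371015393/3 = 0.9123671798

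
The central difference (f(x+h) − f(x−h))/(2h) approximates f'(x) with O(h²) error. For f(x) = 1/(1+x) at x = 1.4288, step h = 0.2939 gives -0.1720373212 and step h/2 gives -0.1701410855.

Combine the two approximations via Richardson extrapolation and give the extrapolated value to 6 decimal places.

-0.169509

r = 2, so 2^r = 4.
Numerator 4 × A(h/2) − A(h) = 4 × (-0.1701410855) − (-0.1720373212) = -0.5085270208
Divide by 2^2 − 1 = 3.
Result: -0.1695090069
Shift from A(h/2): +0.0006320786.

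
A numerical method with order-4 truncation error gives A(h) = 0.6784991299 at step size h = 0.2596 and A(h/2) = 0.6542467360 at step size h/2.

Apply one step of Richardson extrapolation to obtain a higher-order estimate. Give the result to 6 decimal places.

0.652630

Method order is 4; weight 2^4 = 16.
Numerator 16 × A(h/2) − A(h) = 16 × 0.6542467360 − 0.6784991299 = 9.7894486461
9.7894486461 ÷ 15 = 0.6526299097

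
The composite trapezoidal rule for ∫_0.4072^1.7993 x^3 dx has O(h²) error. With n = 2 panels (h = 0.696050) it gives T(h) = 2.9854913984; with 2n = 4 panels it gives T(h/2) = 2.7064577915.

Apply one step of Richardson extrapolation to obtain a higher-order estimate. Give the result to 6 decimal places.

2.613447

r = 2: numerator weight 4, denominator 3.
Top: 4(2.7064577915) − (2.9854913984) = 7.8403397676
7.8403397676 ÷ 3 = 2.6134465892
Gap between inputs: 2.790e-01; correction applied: −0.0930112023.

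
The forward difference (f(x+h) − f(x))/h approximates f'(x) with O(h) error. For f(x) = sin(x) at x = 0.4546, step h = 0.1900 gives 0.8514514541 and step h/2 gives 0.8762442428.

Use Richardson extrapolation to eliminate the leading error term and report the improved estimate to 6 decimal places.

0.901037

With r = 1 the leading error scales as h^1, so the weight is 2^1 = 2.
Numerator 2 × A(h/2) − A(h) = 2 × 0.8762442428 − 0.8514514541 = 0.9010370315
(2 × 0.8762442428 − 0.8514514541)/(2 − 1) = 0.9010370315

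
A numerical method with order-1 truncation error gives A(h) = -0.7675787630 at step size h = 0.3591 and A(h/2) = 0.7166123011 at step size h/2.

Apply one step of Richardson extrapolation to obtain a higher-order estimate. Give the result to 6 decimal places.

Order 1 gives 2^r = 2 and 2^r − 1 = 1.
2·0.7166123011 = 1.4332246022; subtract (-0.7675787630) → 2.2008033652
R = 2.2008033652/1 = 2.2008033652
Gap between inputs: 1.484e+00; correction applied: +1.4841910641.

2.200803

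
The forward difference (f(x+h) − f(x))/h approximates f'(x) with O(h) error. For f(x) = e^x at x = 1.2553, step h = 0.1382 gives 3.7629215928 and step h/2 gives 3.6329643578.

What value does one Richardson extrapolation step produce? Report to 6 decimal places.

3.503007

Error is O(h^1); halving h shrinks it by 2^1 = 2.
Top: 2(3.6329643578) − (3.7629215928) = 3.5030071228
Divide by 2^1 − 1 = 1.
(2 × 3.6329643578 − 3.7629215928)/(2 − 1) = 3.5030071228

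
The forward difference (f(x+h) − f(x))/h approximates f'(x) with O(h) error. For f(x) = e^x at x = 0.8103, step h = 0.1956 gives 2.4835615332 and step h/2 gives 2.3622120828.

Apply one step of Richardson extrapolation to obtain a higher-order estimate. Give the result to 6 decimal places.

2.240863

r = 1, so 2^r = 2.
Top: 2(2.3622120828) − (2.4835615332) = 2.2408626324
Denominator 2 − 1 = 1.
2.2408626324 ÷ 1 = 2.2408626324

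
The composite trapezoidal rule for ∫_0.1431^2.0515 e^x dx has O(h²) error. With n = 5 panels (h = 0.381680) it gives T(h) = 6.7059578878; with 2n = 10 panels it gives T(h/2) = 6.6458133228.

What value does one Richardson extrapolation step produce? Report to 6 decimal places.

6.625765

Leading term ∝ h^2; use weight 4 = 2^2.
2^2×A(h/2) = 26.5832532912; minus A(h) gives 19.8772954034.
Divide by 2^2 − 1 = 3.
Extrapolated: 19.8772954034 / 3 = 6.6257651345
Shift from A(h/2): −0.0200481883.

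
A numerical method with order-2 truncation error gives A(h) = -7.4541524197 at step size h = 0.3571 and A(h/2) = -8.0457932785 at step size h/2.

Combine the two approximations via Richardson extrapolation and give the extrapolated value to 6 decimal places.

-8.243007

With r = 2 the leading error scales as h^2, so the weight is 2^2 = 4.
Weighted: (-32.1831731140) − (-7.4541524197) = -24.7290206943
Denominator 4 − 1 = 3.
R = (-24.7290206943)/3 = -8.2430068981
Gap between inputs: 5.916e-01; correction applied: −0.1972136196.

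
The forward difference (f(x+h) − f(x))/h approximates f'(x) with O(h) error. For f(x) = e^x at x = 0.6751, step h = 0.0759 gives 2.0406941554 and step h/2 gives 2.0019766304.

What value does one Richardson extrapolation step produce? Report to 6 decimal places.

With r = 1 the leading error scales as h^1, so the weight is 2^1 = 2.
2·2.0019766304 − 2.0406941554 = 1.9632591054
Divide by 2^1 − 1 = 1.
Extrapolated: 1.9632591054 / 1 = 1.9632591054

1.963259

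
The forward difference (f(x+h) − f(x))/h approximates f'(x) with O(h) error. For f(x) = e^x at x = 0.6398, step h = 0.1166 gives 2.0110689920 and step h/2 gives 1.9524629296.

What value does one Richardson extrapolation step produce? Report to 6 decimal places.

Method order is 1; weight 2^1 = 2.
2^1·A(h/2) = 3.9049258592; minus A(h) gives 1.8938568672.
R = 1.8938568672/1 = 1.8938568672
Shift from A(h/2): −0.0586060624.

1.893857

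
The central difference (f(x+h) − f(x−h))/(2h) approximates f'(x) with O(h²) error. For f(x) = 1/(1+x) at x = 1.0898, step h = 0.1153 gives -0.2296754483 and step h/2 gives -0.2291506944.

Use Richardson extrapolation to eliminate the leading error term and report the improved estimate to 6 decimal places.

-0.228976

r = 2: numerator weight 4, denominator 3.
4×(-0.2291506944) = -0.9166027776; subtract (-0.2296754483) → -0.6869273293
R = (-0.6869273293)/3 = -0.2289757764
Correction |R − A(h/2)| = 1.749e-04; gap |A(h/2) − A(h)| = 5.248e-04.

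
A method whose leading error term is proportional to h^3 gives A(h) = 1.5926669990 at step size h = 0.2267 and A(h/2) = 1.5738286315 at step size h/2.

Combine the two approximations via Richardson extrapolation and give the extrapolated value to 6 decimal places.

1.571137

r = 3: numerator weight 8, denominator 7.
A(h/2) − A(h) = 1.5738286315 − 1.5926669990 = -0.0188383675
Divide by 2^3 − 1 = 7: (-0.0188383675)/7 = -0.0026911954
R = 1.5738286315 − 0.0026911954 = 1.5711374361
Shift from A(h/2): −0.0026911954.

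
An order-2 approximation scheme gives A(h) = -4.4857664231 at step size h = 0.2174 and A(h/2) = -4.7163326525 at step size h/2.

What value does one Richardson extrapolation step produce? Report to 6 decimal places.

-4.793188

Order 2 gives 2^r = 4 and 2^r − 1 = 3.
4 × (-4.7163326525) = -18.8653306100; (-18.8653306100) − (-4.4857664231) = -14.3795641869
Divide by 2^2 − 1 = 3.
So the Richardson estimate is -4.7931880623.
Shift from A(h/2): −0.0768554098.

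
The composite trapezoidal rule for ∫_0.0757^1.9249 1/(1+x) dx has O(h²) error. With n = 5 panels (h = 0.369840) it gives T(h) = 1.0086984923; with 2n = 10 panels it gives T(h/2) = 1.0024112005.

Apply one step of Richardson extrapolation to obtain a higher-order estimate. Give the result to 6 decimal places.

1.000315

r = 2, so 2^r = 4.
A(h/2) − A(h) = 1.0024112005 − 1.0086984923 = -0.0062872918
Correction (A(h/2) − A(h))/(4 − 1) = (-0.0062872918)/3 = -0.0020957639
R = 1.0024112005 − 0.0020957639 = 1.0003154366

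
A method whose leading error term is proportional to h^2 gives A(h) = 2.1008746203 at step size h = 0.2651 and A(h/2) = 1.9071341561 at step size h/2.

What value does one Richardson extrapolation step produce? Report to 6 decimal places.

Method order is 2; weight 2^2 = 4.
2^2·A(h/2) = 7.6285366244; minus A(h) gives 5.5276620041.
R = 5.5276620041/3 = 1.8425540014

1.842554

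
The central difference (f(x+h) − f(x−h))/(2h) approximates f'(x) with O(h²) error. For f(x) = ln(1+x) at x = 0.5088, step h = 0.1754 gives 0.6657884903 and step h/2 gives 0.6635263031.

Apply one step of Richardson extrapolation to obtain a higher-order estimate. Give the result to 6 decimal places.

Method order is 2; weight 2^2 = 4.
Weighted: 2.6541052124 − 0.6657884903 = 1.9883167221
Divide by 2^2 − 1 = 3.
(4 × 0.6635263031 − 0.6657884903)/(4 − 1) = 0.6627722407

0.662772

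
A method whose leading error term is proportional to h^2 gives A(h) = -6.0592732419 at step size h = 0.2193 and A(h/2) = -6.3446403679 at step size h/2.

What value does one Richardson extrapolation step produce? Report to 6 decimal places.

-6.439763

The method has order 2: 2^2 = 4.
4*(-6.3446403679) = -25.3785614716; subtract (-6.0592732419) → -19.3192882297
Divide by 2^2 − 1 = 3.
(4*(-6.3446403679) − (-6.0592732419))/(4 − 1) = -6.4397627432
Gap between inputs: 2.854e-01; correction applied: −0.0951223753.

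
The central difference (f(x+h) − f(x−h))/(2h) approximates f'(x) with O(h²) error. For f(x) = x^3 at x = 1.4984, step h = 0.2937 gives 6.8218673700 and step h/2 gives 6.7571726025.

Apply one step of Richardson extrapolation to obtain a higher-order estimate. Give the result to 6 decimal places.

6.735608

Leading term ∝ h^2; use weight 4 = 2^2.
2^2 × A(h/2) = 27.0286904100; minus A(h) gives 20.2068230400.
(4 × 6.7571726025 − 6.8218673700)/(4 − 1) = 6.7356076800
Gap between inputs: 6.469e-02; correction applied: −0.0215649225.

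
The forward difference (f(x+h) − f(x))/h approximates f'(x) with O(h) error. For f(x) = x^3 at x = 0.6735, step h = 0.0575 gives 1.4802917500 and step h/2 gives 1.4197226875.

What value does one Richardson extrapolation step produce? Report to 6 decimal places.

1.359154

Order 1 gives 2^r = 2 and 2^r − 1 = 1.
Weighted: 2.8394453750 − 1.4802917500 = 1.3591536250
Divide by 2^1 − 1 = 1.
R = 1.3591536250/1 = 1.3591536250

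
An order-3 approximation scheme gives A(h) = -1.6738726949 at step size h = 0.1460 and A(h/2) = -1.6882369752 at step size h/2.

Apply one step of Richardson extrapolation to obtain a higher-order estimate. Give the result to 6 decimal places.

-1.690289

With r = 3 the leading error scales as h^3, so the weight is 2^3 = 8.
8×(-1.6882369752) − (-1.6738726949) = -11.8320231067
Denominator 8 − 1 = 7.
So the Richardson estimate is -1.6902890152.
Correction |R − A(h/2)| = 2.052e-03; gap |A(h/2) − A(h)| = 1.436e-02.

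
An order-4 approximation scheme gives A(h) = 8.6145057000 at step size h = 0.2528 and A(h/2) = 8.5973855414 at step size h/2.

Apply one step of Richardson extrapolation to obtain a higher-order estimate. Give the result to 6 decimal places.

8.596244

r = 4, so 2^r = 16.
16*8.5973855414 = 137.5581686624; 137.5581686624 − 8.6145057000 = 128.9436629624
Denominator 16 − 1 = 15.
(16*8.5973855414 − 8.6145057000)/(16 − 1) = 8.5962441975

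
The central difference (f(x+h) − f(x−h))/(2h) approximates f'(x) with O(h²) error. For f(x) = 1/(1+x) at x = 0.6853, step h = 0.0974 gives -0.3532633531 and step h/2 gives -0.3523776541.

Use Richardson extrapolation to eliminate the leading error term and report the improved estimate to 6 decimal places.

r = 2: numerator weight 4, denominator 3.
A(h/2) − A(h) = -0.3523776541 − (-0.3532633531) = 0.0008856990
Divide by 2^2 − 1 = 3: 0.0008856990/3 = 0.0002952330
R = -0.3523776541 + 0.0002952330 = -0.3520824211

-0.352082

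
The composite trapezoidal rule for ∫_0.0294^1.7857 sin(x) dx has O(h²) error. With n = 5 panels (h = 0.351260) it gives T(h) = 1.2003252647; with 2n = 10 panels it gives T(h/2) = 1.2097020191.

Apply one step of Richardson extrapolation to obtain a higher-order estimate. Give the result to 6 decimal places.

1.212828

Leading term ∝ h^2; use weight 4 = 2^2.
Top: 4(1.2097020191) − (1.2003252647) = 3.6384828117
3.6384828117 ÷ 3 = 1.2128276039
Gap between inputs: 9.377e-03; correction applied: +0.0031255848.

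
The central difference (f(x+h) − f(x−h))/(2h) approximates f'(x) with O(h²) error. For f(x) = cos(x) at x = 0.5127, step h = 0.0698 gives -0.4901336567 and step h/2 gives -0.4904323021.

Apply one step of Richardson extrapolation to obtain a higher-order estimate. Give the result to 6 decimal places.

-0.490532

Method order is 2; weight 2^2 = 4.
Weighted: (-1.9617292084) − (-0.4901336567) = -1.4715955517
(4·(-0.4904323021) − (-0.4901336567))/(4 − 1) = -0.4905318506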